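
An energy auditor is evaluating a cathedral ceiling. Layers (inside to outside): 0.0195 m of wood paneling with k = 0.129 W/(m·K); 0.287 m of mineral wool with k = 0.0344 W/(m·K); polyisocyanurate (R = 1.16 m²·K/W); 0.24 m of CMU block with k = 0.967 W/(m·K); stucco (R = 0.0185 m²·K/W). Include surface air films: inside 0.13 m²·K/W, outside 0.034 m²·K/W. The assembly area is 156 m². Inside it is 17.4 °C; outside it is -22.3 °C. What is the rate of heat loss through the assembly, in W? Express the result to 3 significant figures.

614 W

0.0195/0.129 = 0.1512
0.287/0.0344 = 8.343
0.24/0.967 = 0.2482
R_total = 0.13 + 0.1512 + 8.343 + 1.16 + 0.2482 + 0.0185 + 0.034 = 10.08 m²·K/W
Q = A·ΔT/R = 156 × (17.4 − (-22.3)) / 10.08 = 614.1 W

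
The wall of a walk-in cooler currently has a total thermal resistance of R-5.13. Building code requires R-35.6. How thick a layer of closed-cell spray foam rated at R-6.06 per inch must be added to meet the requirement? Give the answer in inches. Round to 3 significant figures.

5.03 in

ΔR = 35.6 − 5.13 = 30.47 ft²·°F·h/BTU
L = ΔR / (R/in) = 30.47/6.06 = 5.028 in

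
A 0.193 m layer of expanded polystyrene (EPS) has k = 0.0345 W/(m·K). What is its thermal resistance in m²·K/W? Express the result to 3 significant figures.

5.59 m²·K/W

R = L/k = 0.193/0.0345 = 5.594 m²·K/W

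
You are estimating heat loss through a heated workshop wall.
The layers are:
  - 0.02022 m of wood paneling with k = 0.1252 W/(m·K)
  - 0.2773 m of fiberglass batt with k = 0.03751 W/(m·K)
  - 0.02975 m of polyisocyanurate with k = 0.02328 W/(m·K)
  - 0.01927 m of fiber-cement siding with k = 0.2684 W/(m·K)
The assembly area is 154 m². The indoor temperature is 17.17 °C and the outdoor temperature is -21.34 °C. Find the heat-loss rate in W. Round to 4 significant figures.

0.02022/0.1252 = 0.1615
0.2773/0.03751 = 7.3927
0.02975/0.02328 = 1.2779
0.01927/0.2684 = 0.071796
R_total = 0.1615 + 7.3927 + 1.2779 + 0.071796 = 8.9039 m²·K/W
Q = A·ΔT/R = 154 × (17.17 − (-21.34)) / 8.9039 = 666.06 W

666.1 W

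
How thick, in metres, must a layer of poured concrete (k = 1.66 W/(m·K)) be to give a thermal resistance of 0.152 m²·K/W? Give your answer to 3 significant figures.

L = R·k = 0.152 × 1.66 = 0.2523 m

0.252 m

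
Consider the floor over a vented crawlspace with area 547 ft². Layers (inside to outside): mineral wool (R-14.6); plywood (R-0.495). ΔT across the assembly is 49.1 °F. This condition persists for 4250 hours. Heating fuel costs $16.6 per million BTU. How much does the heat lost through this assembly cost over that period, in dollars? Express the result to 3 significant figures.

126 dollars

R_total = 14.6 + 0.495 = 15.09 ft²·°F·h/BTU
Q = 547 × 49.1 / 15.09 = 1779 BTU/h
E = 1779 × 4250 = 7562000 BTU
Cost = 7562000/10⁶ × 16.6 = $125.5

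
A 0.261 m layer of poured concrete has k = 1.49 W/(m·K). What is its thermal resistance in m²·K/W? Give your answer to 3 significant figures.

R = L/k = 0.261/1.49 = 0.1752 m²·K/W

0.175 m²·K/W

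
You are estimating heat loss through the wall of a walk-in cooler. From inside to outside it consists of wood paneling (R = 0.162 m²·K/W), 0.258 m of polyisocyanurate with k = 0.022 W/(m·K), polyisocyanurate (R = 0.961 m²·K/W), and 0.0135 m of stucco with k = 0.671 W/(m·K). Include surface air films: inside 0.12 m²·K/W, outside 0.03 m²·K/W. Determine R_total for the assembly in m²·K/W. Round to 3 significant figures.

0.258/0.022 = 11.73
0.0135/0.671 = 0.02012
R_total = 0.12 + 0.162 + 11.73 + 0.961 + 0.02012 + 0.03 = 13.02 m²·K/W

13.0 m²·K/W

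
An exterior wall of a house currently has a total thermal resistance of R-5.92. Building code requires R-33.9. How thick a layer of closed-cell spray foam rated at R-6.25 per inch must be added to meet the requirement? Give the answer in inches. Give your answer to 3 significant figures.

4.48 in

ΔR = 33.9 − 5.92 = 27.98 ft²·°F·h/BTU
L = ΔR / (R/in) = 27.98/6.25 = 4.477 in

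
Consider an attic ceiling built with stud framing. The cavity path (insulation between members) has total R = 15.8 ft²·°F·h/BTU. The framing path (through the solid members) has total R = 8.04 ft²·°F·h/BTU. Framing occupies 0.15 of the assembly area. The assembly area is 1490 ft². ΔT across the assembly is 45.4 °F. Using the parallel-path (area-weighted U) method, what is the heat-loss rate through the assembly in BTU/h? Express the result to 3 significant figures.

4900 BTU/h

U_eff = 0.85/15.8 + 0.15/8.04 = 0.0538 + 0.01866 = 0.07245
R_eff = 1/U_eff = 13.8 ft²·°F·h/BTU
Q = 1490 × 45.4 / 13.8 = 4901 BTU/h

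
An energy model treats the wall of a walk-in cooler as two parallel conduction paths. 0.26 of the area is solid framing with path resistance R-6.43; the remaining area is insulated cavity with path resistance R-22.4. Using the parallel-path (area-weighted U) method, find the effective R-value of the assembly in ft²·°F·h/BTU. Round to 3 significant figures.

13.6 ft²·°F·h/BTU

U_eff = 0.74/22.4 + 0.26/6.43 = 0.03304 + 0.04044 = 0.07347
R_eff = 1/U_eff = 13.61 ft²·°F·h/BTU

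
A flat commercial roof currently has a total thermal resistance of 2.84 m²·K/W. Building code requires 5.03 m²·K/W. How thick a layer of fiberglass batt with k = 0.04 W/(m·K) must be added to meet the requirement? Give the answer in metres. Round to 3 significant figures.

0.0876 m

ΔR = 5.03 − 2.84 = 2.19 m²·K/W
L = ΔR × k = 2.19 × 0.04 = 0.0876 m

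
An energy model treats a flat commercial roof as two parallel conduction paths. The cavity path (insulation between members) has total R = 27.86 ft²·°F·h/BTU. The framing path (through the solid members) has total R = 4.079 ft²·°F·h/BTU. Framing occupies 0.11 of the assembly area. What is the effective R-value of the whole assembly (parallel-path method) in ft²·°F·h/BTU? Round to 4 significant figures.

16.97 ft²·°F·h/BTU

U_eff = 0.89/27.86 + 0.11/4.079 = 0.031945 + 0.026967 = 0.058913
R_eff = 1/U_eff = 16.974 ft²·°F·h/BTU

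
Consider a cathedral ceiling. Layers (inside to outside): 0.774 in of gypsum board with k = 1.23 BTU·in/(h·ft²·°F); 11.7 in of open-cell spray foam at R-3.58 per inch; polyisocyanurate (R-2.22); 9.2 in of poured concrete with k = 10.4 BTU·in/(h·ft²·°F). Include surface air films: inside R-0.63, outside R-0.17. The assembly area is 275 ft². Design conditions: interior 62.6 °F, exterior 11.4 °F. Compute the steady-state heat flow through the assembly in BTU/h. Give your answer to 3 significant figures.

303 BTU/h

0.774/1.23 = 0.6293
11.7 × 3.58 = 41.89
9.2/10.4 = 0.8846
R_total = 0.63 + 0.6293 + 41.89 + 2.22 + 0.8846 + 0.17 = 46.42 ft²·°F·h/BTU
Q = A·ΔT/R = 275 × (62.6 − 11.4) / 46.42 = 303.3 BTU/h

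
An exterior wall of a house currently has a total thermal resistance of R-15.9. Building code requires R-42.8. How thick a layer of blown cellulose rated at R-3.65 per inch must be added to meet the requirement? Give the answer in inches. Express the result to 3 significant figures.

7.37 in

ΔR = 42.8 − 15.9 = 26.9 ft²·°F·h/BTU
L = ΔR / (R/in) = 26.9/3.65 = 7.37 in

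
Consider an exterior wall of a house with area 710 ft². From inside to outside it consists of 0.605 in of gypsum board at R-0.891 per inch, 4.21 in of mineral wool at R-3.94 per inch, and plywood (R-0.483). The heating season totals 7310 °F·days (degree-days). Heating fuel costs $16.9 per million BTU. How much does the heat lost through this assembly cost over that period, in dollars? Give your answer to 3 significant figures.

0.605 × 0.891 = 0.5391
4.21 × 3.94 = 16.59
R_total = 0.5391 + 16.59 + 0.483 = 17.61 ft²·°F·h/BTU
E = A × HDD × 24 / R = 710 × 7310 × 24 / 17.61 = 7074000 BTU
Cost = 7074000/10⁶ × 16.9 = $119.5

120 dollars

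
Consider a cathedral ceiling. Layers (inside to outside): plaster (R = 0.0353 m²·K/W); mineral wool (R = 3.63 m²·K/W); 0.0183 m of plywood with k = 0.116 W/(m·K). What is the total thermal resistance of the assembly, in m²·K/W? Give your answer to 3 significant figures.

3.82 m²·K/W

0.0183/0.116 = 0.1578
R_total = 0.0353 + 3.63 + 0.1578 = 3.823 m²·K/W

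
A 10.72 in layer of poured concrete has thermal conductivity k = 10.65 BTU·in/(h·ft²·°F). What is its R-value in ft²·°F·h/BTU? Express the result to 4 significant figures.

R = L/k = 10.72/10.65 = 1.0066 ft²·°F·h/BTU

1.007 ft²·°F·h/BTU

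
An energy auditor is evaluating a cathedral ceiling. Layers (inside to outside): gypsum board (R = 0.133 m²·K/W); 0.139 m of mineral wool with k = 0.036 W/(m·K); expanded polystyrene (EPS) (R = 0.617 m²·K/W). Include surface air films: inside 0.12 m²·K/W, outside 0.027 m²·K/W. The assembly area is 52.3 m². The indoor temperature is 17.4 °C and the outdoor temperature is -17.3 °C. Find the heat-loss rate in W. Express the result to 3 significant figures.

0.139/0.036 = 3.861
R_total = 0.12 + 0.133 + 3.861 + 0.617 + 0.027 = 4.758 m²·K/W
Q = A·ΔT/R = 52.3 × (17.4 − (-17.3)) / 4.758 = 381.4 W

381 W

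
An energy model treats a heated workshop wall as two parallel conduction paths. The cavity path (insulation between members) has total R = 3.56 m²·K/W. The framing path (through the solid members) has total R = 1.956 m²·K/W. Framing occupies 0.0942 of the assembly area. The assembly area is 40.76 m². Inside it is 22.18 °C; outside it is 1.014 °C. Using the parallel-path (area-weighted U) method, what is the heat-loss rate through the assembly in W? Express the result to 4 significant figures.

U_eff = 0.9058/3.56 + 0.0942/1.956 = 0.25444 + 0.04816 = 0.3026
R_eff = 1/U_eff = 3.3047 m²·K/W
Q = 40.76 × (22.18 − 1.014) / 3.3047 = 261.06 W

261.1 W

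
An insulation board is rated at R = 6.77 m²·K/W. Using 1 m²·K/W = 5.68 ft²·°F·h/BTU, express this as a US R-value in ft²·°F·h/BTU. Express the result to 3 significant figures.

R_US = 6.77 × 5.68 = 38.45

38.5 ft²·°F·h/BTU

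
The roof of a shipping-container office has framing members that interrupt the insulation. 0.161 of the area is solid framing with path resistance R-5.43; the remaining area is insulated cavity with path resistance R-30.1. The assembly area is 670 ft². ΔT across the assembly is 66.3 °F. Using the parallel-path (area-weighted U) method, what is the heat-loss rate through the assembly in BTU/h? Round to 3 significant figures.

U_eff = 0.839/30.1 + 0.161/5.43 = 0.02787 + 0.02965 = 0.05752
R_eff = 1/U_eff = 17.38 ft²·°F·h/BTU
Q = 670 × 66.3 / 17.38 = 2555 BTU/h

2560 BTU/h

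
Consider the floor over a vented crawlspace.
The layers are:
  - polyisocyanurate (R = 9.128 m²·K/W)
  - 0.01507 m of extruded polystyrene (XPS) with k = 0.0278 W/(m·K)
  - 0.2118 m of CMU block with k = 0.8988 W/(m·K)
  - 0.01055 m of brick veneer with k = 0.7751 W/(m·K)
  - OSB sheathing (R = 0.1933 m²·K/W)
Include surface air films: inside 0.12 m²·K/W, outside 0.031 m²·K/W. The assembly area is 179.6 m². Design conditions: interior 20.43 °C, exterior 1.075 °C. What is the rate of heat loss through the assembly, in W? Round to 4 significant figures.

338.7 W

0.01507/0.0278 = 0.54209
0.2118/0.8988 = 0.23565
0.01055/0.7751 = 0.013611
R_total = 0.12 + 9.128 + 0.54209 + 0.23565 + 0.013611 + 0.1933 + 0.031 = 10.264 m²·K/W
Q = A·ΔT/R = 179.6 × (20.43 − 1.075) / 10.264 = 338.69 W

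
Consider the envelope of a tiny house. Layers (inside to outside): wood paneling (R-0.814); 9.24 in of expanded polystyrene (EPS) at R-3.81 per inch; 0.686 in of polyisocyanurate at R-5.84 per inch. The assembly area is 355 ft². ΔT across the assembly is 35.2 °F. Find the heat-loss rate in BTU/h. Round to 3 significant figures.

9.24 × 3.81 = 35.2
0.686 × 5.84 = 4.006
R_total = 0.814 + 35.2 + 4.006 = 40.02 ft²·°F·h/BTU
Q = A·ΔT/R = 355 × 35.2 / 40.02 = 312.2 BTU/h

312 BTU/h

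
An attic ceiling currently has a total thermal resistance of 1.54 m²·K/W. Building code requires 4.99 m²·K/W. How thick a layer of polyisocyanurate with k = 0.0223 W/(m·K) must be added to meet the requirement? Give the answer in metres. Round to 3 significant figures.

0.0769 m

ΔR = 4.99 − 1.54 = 3.45 m²·K/W
L = ΔR × k = 3.45 × 0.0223 = 0.07694 m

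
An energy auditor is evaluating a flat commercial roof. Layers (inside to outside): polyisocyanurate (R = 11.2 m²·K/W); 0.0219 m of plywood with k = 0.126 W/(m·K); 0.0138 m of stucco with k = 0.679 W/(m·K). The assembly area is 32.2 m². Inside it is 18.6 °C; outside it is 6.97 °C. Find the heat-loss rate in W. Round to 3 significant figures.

0.0219/0.126 = 0.1738
0.0138/0.679 = 0.02032
R_total = 11.2 + 0.1738 + 0.02032 = 11.39 m²·K/W
Q = A·ΔT/R = 32.2 × (18.6 − 6.97) / 11.39 = 32.87 W

32.9 W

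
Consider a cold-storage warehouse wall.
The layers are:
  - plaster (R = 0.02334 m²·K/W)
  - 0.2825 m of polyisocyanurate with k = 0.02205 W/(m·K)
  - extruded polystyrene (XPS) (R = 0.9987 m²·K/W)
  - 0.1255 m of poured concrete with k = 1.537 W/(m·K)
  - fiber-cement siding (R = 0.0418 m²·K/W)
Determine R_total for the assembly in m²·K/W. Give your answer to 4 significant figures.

0.2825/0.02205 = 12.812
0.1255/1.537 = 0.081653
R_total = 0.02334 + 12.812 + 0.9987 + 0.081653 + 0.0418 = 13.957 m²·K/W

13.96 m²·K/W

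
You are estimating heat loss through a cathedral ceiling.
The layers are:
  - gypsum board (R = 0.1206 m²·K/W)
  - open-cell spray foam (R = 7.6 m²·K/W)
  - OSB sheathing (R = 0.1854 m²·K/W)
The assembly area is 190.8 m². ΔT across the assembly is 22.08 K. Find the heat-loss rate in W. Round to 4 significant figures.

R_total = 0.1206 + 7.6 + 0.1854 = 7.906 m²·K/W
Q = A·ΔT/R = 190.8 × 22.08 / 7.906 = 532.87 W

532.9 W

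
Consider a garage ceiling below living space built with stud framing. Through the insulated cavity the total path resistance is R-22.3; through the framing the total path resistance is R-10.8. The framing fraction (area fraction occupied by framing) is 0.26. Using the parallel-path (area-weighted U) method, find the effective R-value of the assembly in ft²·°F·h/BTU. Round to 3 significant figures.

17.5 ft²·°F·h/BTU

U_eff = 0.74/22.3 + 0.26/10.8 = 0.03318 + 0.02407 = 0.05726
R_eff = 1/U_eff = 17.46 ft²·°F·h/BTU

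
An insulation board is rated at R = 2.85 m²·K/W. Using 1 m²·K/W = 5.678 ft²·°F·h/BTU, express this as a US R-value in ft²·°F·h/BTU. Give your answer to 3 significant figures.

R_US = 2.85 × 5.678 = 16.18

16.2 ft²·°F·h/BTU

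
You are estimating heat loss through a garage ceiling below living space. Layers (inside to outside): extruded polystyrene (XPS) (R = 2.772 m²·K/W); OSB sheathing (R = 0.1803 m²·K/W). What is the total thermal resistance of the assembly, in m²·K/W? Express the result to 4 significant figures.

2.952 m²·K/W

R_total = 2.772 + 0.1803 = 2.9523 m²·K/W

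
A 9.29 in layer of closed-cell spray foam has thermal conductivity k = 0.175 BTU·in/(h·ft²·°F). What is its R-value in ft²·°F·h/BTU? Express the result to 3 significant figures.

53.1 ft²·°F·h/BTU

R = L/k = 9.29/0.175 = 53.09 ft²·°F·h/BTU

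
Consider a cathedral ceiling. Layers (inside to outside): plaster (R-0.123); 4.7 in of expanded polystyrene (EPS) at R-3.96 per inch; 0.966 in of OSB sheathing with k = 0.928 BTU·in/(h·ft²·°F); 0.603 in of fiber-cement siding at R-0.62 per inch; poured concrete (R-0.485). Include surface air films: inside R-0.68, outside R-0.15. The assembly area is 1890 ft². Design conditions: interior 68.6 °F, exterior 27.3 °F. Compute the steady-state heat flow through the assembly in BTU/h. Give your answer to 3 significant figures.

3640 BTU/h

4.7 × 3.96 = 18.61
0.966/0.928 = 1.041
0.603 × 0.62 = 0.3739
R_total = 0.68 + 0.123 + 18.61 + 1.041 + 0.3739 + 0.485 + 0.15 = 21.46 ft²·°F·h/BTU
Q = A·ΔT/R = 1890 × (68.6 − 27.3) / 21.46 = 3637 BTU/h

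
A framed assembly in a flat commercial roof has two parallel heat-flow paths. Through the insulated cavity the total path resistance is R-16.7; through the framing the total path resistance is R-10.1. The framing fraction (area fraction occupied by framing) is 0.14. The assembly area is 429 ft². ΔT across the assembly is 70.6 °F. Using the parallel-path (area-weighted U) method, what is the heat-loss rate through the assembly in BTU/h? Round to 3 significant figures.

U_eff = 0.86/16.7 + 0.14/10.1 = 0.0515 + 0.01386 = 0.06536
R_eff = 1/U_eff = 15.3 ft²·°F·h/BTU
Q = 429 × 70.6 / 15.3 = 1980 BTU/h

1980 BTU/h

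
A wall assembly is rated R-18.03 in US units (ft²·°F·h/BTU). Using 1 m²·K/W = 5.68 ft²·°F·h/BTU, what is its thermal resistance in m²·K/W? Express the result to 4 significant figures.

3.174 m²·K/W

R_SI = 18.03/5.68 = 3.1743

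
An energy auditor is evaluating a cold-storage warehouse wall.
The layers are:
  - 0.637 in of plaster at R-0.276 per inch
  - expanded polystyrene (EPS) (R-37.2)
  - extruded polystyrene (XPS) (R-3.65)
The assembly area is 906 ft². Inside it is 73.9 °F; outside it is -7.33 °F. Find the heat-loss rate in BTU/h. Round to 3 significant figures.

1790 BTU/h

0.637 × 0.276 = 0.1758
R_total = 0.1758 + 37.2 + 3.65 = 41.03 ft²·°F·h/BTU
Q = A·ΔT/R = 906 × (73.9 − (-7.33)) / 41.03 = 1794 BTU/h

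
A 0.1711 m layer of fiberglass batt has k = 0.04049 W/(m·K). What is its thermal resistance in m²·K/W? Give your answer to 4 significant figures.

4.226 m²·K/W

R = L/k = 0.1711/0.04049 = 4.2257 m²·K/W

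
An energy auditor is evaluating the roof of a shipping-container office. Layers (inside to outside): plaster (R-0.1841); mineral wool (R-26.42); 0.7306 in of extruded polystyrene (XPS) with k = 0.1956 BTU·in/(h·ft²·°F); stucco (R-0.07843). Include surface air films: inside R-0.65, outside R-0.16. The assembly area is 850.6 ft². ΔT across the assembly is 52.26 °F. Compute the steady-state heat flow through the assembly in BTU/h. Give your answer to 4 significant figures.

0.7306/0.1956 = 3.7352
R_total = 0.65 + 0.1841 + 26.42 + 3.7352 + 0.07843 + 0.16 = 31.228 ft²·°F·h/BTU
Q = A·ΔT/R = 850.6 × 52.26 / 31.228 = 1423.5 BTU/h

1423 BTU/h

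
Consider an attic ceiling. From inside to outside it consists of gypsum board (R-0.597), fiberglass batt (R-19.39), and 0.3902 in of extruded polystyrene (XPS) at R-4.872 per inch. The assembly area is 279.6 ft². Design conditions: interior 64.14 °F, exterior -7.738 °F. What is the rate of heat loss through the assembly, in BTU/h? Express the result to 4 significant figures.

918.2 BTU/h

0.3902 × 4.872 = 1.9011
R_total = 0.597 + 19.39 + 1.9011 = 21.888 ft²·°F·h/BTU
Q = A·ΔT/R = 279.6 × (64.14 − (-7.738)) / 21.888 = 918.18 BTU/h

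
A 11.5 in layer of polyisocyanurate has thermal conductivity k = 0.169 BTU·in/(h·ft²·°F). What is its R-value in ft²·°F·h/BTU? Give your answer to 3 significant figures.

68.0 ft²·°F·h/BTU

R = L/k = 11.5/0.169 = 68.05 ft²·°F·h/BTU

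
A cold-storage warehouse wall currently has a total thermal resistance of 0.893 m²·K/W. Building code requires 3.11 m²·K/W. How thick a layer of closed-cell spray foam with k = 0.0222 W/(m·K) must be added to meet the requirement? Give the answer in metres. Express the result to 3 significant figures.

0.0492 m

ΔR = 3.11 − 0.893 = 2.217 m²·K/W
L = ΔR × k = 2.217 × 0.0222 = 0.04922 m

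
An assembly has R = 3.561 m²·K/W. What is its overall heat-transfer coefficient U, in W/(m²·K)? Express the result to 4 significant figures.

U = 1/R = 1/3.561 = 0.28082

0.2808 W/(m²·K)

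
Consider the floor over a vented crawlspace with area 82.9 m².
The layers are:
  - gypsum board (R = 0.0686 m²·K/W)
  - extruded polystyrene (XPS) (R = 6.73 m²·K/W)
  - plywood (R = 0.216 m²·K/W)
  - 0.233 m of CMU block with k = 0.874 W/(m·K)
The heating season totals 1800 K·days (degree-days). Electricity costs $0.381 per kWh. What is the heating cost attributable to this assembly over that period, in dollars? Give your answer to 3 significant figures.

187 dollars

0.233/0.874 = 0.2666
R_total = 0.0686 + 6.73 + 0.216 + 0.2666 = 7.281 m²·K/W
E = A × HDD × 24 / R / 1000 = 82.9 × 1800 × 24 / 7.281 / 1000 = 491.9 kWh
Cost = 491.9 × 0.381 = $187.4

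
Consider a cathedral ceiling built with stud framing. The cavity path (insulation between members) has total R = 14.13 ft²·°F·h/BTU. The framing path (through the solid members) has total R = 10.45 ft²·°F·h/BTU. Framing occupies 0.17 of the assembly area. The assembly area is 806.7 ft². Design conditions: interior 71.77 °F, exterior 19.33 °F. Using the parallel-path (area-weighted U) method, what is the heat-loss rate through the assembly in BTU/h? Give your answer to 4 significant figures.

U_eff = 0.83/14.13 + 0.17/10.45 = 0.05874 + 0.016268 = 0.075008
R_eff = 1/U_eff = 13.332 ft²·°F·h/BTU
Q = 806.7 × (71.77 − 19.33) / 13.332 = 3173.1 BTU/h

3173 BTU/h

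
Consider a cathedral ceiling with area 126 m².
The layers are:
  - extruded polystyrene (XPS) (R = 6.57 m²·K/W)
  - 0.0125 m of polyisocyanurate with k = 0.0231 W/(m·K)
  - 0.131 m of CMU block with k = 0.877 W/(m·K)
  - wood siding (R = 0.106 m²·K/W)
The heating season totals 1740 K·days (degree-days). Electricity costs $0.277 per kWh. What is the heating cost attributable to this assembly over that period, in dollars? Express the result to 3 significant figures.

0.0125/0.0231 = 0.5411
0.131/0.877 = 0.1494
R_total = 6.57 + 0.5411 + 0.1494 + 0.106 = 7.366 m²·K/W
E = A × HDD × 24 / R / 1000 = 126 × 1740 × 24 / 7.366 / 1000 = 714.3 kWh
Cost = 714.3 × 0.277 = $197.9

198 dollars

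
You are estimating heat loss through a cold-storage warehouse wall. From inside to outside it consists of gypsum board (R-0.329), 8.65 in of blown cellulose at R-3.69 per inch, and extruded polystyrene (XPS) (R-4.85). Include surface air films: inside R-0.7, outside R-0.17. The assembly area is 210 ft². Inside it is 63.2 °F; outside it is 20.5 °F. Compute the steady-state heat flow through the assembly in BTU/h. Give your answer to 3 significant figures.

236 BTU/h

8.65 × 3.69 = 31.92
R_total = 0.7 + 0.329 + 31.92 + 4.85 + 0.17 = 37.97 ft²·°F·h/BTU
Q = A·ΔT/R = 210 × (63.2 − 20.5) / 37.97 = 236.2 BTU/h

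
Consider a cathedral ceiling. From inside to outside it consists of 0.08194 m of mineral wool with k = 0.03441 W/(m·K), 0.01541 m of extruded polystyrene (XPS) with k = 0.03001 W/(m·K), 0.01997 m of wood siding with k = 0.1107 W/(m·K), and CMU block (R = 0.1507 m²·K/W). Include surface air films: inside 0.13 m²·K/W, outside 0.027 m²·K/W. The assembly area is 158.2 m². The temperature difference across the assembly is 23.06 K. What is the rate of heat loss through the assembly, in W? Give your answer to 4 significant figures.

1078 W

0.08194/0.03441 = 2.3813
0.01541/0.03001 = 0.5135
0.01997/0.1107 = 0.1804
R_total = 0.13 + 2.3813 + 0.5135 + 0.1804 + 0.1507 + 0.027 = 3.3829 m²·K/W
Q = A·ΔT/R = 158.2 × 23.06 / 3.3829 = 1078.4 W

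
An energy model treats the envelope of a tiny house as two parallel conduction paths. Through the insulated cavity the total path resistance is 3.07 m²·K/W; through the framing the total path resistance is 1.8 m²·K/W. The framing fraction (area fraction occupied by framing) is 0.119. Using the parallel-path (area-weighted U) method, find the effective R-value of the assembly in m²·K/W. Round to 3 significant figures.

U_eff = 0.881/3.07 + 0.119/1.8 = 0.287 + 0.06611 = 0.3531
R_eff = 1/U_eff = 2.832 m²·K/W

2.83 m²·K/W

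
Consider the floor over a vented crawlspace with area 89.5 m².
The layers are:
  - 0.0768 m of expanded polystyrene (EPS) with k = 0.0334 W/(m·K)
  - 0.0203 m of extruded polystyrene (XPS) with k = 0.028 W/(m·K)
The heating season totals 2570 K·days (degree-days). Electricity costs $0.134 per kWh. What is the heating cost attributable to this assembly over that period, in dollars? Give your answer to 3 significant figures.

0.0768/0.0334 = 2.299
0.0203/0.028 = 0.725
R_total = 2.299 + 0.725 = 3.024 m²·K/W
E = A × HDD × 24 / R / 1000 = 89.5 × 2570 × 24 / 3.024 / 1000 = 1825 kWh
Cost = 1825 × 0.134 = $244.6

245 dollars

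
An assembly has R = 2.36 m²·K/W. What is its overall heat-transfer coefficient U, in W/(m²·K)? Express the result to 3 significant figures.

0.424 W/(m²·K)

U = 1/R = 1/2.36 = 0.4237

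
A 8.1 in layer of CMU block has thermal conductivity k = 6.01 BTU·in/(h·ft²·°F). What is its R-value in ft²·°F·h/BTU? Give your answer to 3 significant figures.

R = L/k = 8.1/6.01 = 1.348 ft²·°F·h/BTU

1.35 ft²·°F·h/BTU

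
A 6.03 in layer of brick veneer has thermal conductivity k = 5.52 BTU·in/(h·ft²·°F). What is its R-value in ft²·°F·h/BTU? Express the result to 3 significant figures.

R = L/k = 6.03/5.52 = 1.092 ft²·°F·h/BTU

1.09 ft²·°F·h/BTU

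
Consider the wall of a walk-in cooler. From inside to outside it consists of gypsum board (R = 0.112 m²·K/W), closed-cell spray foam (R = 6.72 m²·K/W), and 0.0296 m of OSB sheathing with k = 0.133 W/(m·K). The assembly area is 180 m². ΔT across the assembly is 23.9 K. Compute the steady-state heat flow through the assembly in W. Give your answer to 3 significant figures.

610 W

0.0296/0.133 = 0.2226
R_total = 0.112 + 6.72 + 0.2226 = 7.055 m²·K/W
Q = A·ΔT/R = 180 × 23.9 / 7.055 = 609.8 W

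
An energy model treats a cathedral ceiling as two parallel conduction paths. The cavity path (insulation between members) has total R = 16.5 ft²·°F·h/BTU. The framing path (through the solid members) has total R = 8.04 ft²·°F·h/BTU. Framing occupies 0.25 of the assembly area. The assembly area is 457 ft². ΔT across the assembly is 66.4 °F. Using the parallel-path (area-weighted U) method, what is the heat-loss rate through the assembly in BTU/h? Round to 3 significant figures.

U_eff = 0.75/16.5 + 0.25/8.04 = 0.04545 + 0.03109 = 0.07655
R_eff = 1/U_eff = 13.06 ft²·°F·h/BTU
Q = 457 × 66.4 / 13.06 = 2323 BTU/h

2320 BTU/h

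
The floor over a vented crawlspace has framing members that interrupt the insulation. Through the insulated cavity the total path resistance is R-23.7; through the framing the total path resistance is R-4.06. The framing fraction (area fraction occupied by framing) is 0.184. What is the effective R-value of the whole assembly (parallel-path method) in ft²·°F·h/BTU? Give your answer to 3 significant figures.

12.5 ft²·°F·h/BTU

U_eff = 0.816/23.7 + 0.184/4.06 = 0.03443 + 0.04532 = 0.07975
R_eff = 1/U_eff = 12.54 ft²·°F·h/BTU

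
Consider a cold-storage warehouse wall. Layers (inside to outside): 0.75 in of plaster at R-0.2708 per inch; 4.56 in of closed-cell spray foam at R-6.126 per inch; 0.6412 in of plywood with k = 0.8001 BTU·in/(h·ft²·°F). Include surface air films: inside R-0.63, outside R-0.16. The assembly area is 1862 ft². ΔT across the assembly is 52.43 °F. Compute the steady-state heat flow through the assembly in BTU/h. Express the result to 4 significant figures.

3284 BTU/h

0.75 × 0.2708 = 0.2031
4.56 × 6.126 = 27.935
0.6412/0.8001 = 0.8014
R_total = 0.63 + 0.2031 + 27.935 + 0.8014 + 0.16 = 29.729 ft²·°F·h/BTU
Q = A·ΔT/R = 1862 × 52.43 / 29.729 = 3283.8 BTU/h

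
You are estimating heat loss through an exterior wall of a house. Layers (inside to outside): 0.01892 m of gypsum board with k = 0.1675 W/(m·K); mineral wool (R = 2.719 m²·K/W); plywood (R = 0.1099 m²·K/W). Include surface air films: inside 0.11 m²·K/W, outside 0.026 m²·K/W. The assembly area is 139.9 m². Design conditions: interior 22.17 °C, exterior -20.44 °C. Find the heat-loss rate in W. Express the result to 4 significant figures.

0.01892/0.1675 = 0.11296
R_total = 0.11 + 0.11296 + 2.719 + 0.1099 + 0.026 = 3.0779 m²·K/W
Q = A·ΔT/R = 139.9 × (22.17 − (-20.44)) / 3.0779 = 1936.8 W

1937 W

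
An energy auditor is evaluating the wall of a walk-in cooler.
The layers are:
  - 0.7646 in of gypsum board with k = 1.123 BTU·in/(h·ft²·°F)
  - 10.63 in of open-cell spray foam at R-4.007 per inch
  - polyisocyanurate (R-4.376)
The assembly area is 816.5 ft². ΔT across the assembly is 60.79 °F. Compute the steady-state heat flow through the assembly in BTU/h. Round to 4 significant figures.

1042 BTU/h

0.7646/1.123 = 0.68085
10.63 × 4.007 = 42.594
R_total = 0.68085 + 42.594 + 4.376 = 47.651 ft²·°F·h/BTU
Q = A·ΔT/R = 816.5 × 60.79 / 47.651 = 1041.6 BTU/h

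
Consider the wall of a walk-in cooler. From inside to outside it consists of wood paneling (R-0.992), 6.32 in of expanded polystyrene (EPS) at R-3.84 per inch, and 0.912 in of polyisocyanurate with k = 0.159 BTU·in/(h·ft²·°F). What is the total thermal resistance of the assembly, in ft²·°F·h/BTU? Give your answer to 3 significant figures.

6.32 × 3.84 = 24.27
0.912/0.159 = 5.736
R_total = 0.992 + 24.27 + 5.736 = 31 ft²·°F·h/BTU

31.0 ft²·°F·h/BTU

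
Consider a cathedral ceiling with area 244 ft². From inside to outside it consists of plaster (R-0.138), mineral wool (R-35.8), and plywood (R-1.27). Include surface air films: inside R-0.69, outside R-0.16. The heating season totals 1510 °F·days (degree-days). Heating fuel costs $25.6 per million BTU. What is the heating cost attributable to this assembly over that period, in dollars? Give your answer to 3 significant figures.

5.95 dollars

R_total = 0.69 + 0.138 + 35.8 + 1.27 + 0.16 = 38.06 ft²·°F·h/BTU
E = A × HDD × 24 / R = 244 × 1510 × 24 / 38.06 = 232300 BTU
Cost = 232300/10⁶ × 25.6 = $5.948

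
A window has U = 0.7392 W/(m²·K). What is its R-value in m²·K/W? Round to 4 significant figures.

1.353 m²·K/W

R = 1/U = 1/0.7392 = 1.3528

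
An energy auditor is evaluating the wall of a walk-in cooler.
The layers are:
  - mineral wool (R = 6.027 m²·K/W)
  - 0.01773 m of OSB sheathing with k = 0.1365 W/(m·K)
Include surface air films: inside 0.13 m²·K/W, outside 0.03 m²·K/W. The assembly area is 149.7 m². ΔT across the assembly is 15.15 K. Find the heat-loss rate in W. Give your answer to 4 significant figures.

359.0 W

0.01773/0.1365 = 0.12989
R_total = 0.13 + 6.027 + 0.12989 + 0.03 = 6.3169 m²·K/W
Q = A·ΔT/R = 149.7 × 15.15 / 6.3169 = 359.03 W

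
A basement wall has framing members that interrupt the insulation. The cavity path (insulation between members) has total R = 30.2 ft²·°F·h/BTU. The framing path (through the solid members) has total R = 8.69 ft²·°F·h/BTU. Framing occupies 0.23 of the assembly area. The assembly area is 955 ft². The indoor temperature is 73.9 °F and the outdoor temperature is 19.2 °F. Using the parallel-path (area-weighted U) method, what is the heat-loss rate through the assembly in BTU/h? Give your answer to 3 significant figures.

U_eff = 0.77/30.2 + 0.23/8.69 = 0.0255 + 0.02647 = 0.05196
R_eff = 1/U_eff = 19.24 ft²·°F·h/BTU
Q = 955 × (73.9 − 19.2) / 19.24 = 2715 BTU/h

2710 BTU/h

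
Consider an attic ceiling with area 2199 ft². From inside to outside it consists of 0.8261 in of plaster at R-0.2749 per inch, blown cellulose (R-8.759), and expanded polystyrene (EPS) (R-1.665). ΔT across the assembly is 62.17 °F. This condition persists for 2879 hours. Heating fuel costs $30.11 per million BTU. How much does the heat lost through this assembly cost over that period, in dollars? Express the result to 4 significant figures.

1113 dollars

0.8261 × 0.2749 = 0.22709
R_total = 0.22709 + 8.759 + 1.665 = 10.651 ft²·°F·h/BTU
Q = 2199 × 62.17 / 10.651 = 12835 BTU/h
E = 12835 × 2879 = 36953000 BTU
Cost = 36953000/10⁶ × 30.11 = $1112.7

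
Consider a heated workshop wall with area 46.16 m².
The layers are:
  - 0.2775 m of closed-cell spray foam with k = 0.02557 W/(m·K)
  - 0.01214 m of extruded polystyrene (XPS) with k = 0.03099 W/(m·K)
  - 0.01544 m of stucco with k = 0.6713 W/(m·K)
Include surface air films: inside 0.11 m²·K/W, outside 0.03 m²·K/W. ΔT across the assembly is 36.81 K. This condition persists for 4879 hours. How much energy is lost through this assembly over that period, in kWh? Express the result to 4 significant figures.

726.7 kWh

0.2775/0.02557 = 10.853
0.01214/0.03099 = 0.39174
0.01544/0.6713 = 0.023
R_total = 0.11 + 10.853 + 0.39174 + 0.023 + 0.03 = 11.407 m²·K/W
Q = 46.16 × 36.81 / 11.407 = 148.95 W
E = 148.95 W × 4879 h / 1000 = 726.74 kWh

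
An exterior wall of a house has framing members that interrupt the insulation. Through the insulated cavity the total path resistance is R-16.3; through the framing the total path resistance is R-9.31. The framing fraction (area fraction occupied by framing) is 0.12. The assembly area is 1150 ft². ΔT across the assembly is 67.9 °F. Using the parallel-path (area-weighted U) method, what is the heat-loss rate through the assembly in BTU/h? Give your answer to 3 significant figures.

U_eff = 0.88/16.3 + 0.12/9.31 = 0.05399 + 0.01289 = 0.06688
R_eff = 1/U_eff = 14.95 ft²·°F·h/BTU
Q = 1150 × 67.9 / 14.95 = 5222 BTU/h

5220 BTU/h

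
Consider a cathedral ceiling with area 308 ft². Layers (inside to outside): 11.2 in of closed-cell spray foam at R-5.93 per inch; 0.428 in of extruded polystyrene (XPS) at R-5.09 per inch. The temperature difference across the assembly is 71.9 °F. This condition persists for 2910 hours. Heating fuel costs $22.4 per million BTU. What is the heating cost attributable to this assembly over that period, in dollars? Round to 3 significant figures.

11.2 × 5.93 = 66.42
0.428 × 5.09 = 2.179
R_total = 66.42 + 2.179 = 68.59 ft²·°F·h/BTU
Q = 308 × 71.9 / 68.59 = 322.8 BTU/h
E = 322.8 × 2910 = 939500 BTU
Cost = 939500/10⁶ × 22.4 = $21.04

21.0 dollars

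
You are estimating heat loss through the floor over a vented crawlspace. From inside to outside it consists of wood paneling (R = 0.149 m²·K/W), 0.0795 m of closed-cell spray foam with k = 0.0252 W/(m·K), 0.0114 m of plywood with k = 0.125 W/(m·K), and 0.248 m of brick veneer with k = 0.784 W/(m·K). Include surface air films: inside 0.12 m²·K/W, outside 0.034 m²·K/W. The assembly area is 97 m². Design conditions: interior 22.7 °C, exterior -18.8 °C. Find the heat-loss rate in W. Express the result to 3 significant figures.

0.0795/0.0252 = 3.155
0.0114/0.125 = 0.0912
0.248/0.784 = 0.3163
R_total = 0.12 + 0.149 + 3.155 + 0.0912 + 0.3163 + 0.034 = 3.865 m²·K/W
Q = A·ΔT/R = 97 × (22.7 − (-18.8)) / 3.865 = 1041 W

1040 W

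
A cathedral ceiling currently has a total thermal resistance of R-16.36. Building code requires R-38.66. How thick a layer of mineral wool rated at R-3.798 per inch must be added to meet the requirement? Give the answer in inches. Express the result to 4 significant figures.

ΔR = 38.66 − 16.36 = 22.3 ft²·°F·h/BTU
L = ΔR / (R/in) = 22.3/3.798 = 5.8715 in

5.872 in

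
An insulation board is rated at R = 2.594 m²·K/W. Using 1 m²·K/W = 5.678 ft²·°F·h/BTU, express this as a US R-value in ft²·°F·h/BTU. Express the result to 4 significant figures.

R_US = 2.594 × 5.678 = 14.729

14.73 ft²·°F·h/BTU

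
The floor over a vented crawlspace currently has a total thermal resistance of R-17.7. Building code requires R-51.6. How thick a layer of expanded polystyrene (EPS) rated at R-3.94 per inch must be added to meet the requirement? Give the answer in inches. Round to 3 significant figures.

ΔR = 51.6 − 17.7 = 33.9 ft²·°F·h/BTU
L = ΔR / (R/in) = 33.9/3.94 = 8.604 in

8.60 in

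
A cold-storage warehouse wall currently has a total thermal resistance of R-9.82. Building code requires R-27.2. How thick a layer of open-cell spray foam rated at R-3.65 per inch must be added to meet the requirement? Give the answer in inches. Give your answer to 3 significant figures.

ΔR = 27.2 − 9.82 = 17.38 ft²·°F·h/BTU
L = ΔR / (R/in) = 17.38/3.65 = 4.762 in

4.76 in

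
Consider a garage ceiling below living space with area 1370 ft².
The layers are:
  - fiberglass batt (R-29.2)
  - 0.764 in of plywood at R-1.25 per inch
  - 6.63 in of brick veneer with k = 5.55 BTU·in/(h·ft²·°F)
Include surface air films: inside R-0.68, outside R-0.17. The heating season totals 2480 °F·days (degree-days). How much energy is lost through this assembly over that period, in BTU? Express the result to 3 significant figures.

2530000 BTU

0.764 × 1.25 = 0.955
6.63/5.55 = 1.195
R_total = 0.68 + 29.2 + 0.955 + 1.195 + 0.17 = 32.2 ft²·°F·h/BTU
E = A × HDD × 24 / R = 1370 × 2480 × 24 / 32.2 = 2532000 BTU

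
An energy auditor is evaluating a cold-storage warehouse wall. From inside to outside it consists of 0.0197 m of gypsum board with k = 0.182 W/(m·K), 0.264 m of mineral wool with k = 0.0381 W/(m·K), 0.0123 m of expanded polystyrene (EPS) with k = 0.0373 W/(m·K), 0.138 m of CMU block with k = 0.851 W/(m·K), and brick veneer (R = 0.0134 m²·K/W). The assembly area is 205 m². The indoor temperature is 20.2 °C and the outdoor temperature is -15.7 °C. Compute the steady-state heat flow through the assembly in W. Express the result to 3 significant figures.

976 W

0.0197/0.182 = 0.1082
0.264/0.0381 = 6.929
0.0123/0.0373 = 0.3298
0.138/0.851 = 0.1622
R_total = 0.1082 + 6.929 + 0.3298 + 0.1622 + 0.0134 = 7.543 m²·K/W
Q = A·ΔT/R = 205 × (20.2 − (-15.7)) / 7.543 = 975.7 W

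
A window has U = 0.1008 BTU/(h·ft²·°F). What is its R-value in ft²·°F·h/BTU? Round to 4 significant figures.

9.921 ft²·°F·h/BTU

R = 1/U = 1/0.1008 = 9.9206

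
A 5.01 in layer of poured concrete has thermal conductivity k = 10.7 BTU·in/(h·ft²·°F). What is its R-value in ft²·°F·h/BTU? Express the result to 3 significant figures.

R = L/k = 5.01/10.7 = 0.4682 ft²·°F·h/BTU

0.468 ft²·°F·h/BTU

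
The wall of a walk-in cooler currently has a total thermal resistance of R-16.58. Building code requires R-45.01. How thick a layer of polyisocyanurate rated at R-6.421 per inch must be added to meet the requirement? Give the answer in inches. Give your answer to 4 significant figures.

4.428 in

ΔR = 45.01 − 16.58 = 28.43 ft²·°F·h/BTU
L = ΔR / (R/in) = 28.43/6.421 = 4.4277 in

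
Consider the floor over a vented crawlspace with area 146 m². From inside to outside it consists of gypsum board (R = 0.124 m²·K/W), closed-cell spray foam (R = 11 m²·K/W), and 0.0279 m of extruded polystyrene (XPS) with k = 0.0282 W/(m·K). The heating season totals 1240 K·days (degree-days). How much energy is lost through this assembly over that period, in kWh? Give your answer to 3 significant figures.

359 kWh

0.0279/0.0282 = 0.9894
R_total = 0.124 + 11 + 0.9894 = 12.11 m²·K/W
E = A × HDD × 24 / R / 1000 = 146 × 1240 × 24 / 12.11 / 1000 = 358.7 kWh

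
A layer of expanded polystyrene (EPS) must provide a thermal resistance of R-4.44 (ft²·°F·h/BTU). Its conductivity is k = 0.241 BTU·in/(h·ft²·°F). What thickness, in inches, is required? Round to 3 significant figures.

1.07 in

L = R × k = 4.44 × 0.241 = 1.07 in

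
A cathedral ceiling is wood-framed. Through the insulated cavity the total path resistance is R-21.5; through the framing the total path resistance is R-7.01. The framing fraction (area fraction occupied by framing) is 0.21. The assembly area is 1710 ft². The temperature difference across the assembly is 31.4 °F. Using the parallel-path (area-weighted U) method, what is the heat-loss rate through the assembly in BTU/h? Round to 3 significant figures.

U_eff = 0.79/21.5 + 0.21/7.01 = 0.03674 + 0.02996 = 0.0667
R_eff = 1/U_eff = 14.99 ft²·°F·h/BTU
Q = 1710 × 31.4 / 14.99 = 3581 BTU/h

3580 BTU/h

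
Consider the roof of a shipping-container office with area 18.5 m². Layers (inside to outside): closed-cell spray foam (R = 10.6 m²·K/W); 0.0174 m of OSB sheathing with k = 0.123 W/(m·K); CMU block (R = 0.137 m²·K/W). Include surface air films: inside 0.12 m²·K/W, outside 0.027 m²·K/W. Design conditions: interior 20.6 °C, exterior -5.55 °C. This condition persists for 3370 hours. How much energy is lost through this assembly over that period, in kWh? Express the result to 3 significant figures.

0.0174/0.123 = 0.1415
R_total = 0.12 + 10.6 + 0.1415 + 0.137 + 0.027 = 11.03 m²·K/W
Q = 18.5 × (20.6 − (-5.55)) / 11.03 = 43.88 W
E = 43.88 W × 3370 h / 1000 = 147.9 kWh

148 kWh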